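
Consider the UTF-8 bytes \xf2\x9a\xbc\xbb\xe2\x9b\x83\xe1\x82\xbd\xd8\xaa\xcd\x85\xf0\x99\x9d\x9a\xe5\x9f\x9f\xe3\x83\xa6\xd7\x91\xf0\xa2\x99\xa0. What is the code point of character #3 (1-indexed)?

Offset 0: leading byte 0xF2 = 11110010 → 4-byte char #1 = F2 9A BC BB.
Offset 4: leading byte 0xE2 = 11100010 → 3-byte char #2 = E2 9B 83.
Offset 7: leading byte 0xE1 = 11100001 → 3-byte char #3 = E1 82 BD.
Leading byte 0xE1 = 11100001 matches 1110xxxx → 3-byte sequence.
Byte 1: 0xE1 = 11100001, payload 0001 (4 bits).
Byte 2: 0x82 = 10000010 (10xxxxxx ✓), payload 000010.
Byte 3: 0xBD = 10111101 (10xxxxxx ✓), payload 111101.
Concatenate: 0001000010111101 = 0x10BD (16 bits → U+10BD).

U+10BD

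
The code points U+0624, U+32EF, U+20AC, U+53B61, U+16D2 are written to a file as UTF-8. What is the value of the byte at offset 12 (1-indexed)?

0xA1

1-indexed offset 12 is 0-indexed offset 11.
U+0624 → 2-byte form D8 A4 at offsets 0–1.
U+32EF → 3-byte form E3 8B AF at offsets 2–4.
U+20AC → 3-byte form E2 82 AC at offsets 5–7.
U+53B61 → 4-byte form F1 93 AD A1 at offsets 8–11.
Offset 11 falls in char 4's range; it's byte 4 of F1 93 AD A1 = 0xA1.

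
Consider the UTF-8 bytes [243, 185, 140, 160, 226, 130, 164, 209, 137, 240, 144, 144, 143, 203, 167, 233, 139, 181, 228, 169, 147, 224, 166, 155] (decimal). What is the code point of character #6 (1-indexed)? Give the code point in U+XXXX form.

U+92F5

Offset 0: leading byte 0xF3 = 11110011 → 4-byte char #1 = F3 B9 8C A0.
Offset 4: leading byte 0xE2 = 11100010 → 3-byte char #2 = E2 82 A4.
Offset 7: leading byte 0xD1 = 11010001 → 2-byte char #3 = D1 89.
Offset 9: leading byte 0xF0 = 11110000 → 4-byte char #4 = F0 90 90 8F.
Offset 13: leading byte 0xCB = 11001011 → 2-byte char #5 = CB A7.
Offset 15: leading byte 0xE9 = 11101001 → 3-byte char #6 = E9 8B B5.
Leading byte 0xE9 = 11101001 matches 1110xxxx → 3-byte sequence.
Byte 1: 0xE9 = 11101001, payload 1001 (4 bits).
Byte 2: 0x8B = 10001011 (10xxxxxx ✓), payload 001011.
Byte 3: 0xB5 = 10110101 (10xxxxxx ✓), payload 110101.
Concatenate: 1001001011110101 = 0x92F5 (16 bits → U+92F5).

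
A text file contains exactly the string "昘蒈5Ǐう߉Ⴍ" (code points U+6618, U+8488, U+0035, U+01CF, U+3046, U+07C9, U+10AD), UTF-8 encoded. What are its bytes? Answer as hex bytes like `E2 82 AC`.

U+6618: 3-byte form → E6 98 98.
U+8488: 3-byte form → E8 92 88.
U+0035: 1-byte form → 35.
U+01CF: 2-byte form → C7 8F.
U+3046: 3-byte form → E3 81 86.
U+07C9: 2-byte form → DF 89.
U+10AD: 3-byte form → E1 82 AD.
Concatenated (17 bytes): E6 98 98 E8 92 88 35 C7 8F E3 81 86 DF 89 E1 82 AD.

E6 98 98 E8 92 88 35 C7 8F E3 81 86 DF 89 E1 82 AD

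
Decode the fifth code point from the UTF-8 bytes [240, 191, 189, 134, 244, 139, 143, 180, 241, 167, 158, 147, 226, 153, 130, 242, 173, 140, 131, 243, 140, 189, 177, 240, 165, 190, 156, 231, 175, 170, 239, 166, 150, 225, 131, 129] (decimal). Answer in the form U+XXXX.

Offset 0: leading byte 0xF0 = 11110000 → 4-byte char #1 = F0 BF BD 86.
Offset 4: leading byte 0xF4 = 11110100 → 4-byte char #2 = F4 8B 8F B4.
Offset 8: leading byte 0xF1 = 11110001 → 4-byte char #3 = F1 A7 9E 93.
Offset 12: leading byte 0xE2 = 11100010 → 3-byte char #4 = E2 99 82.
Offset 15: leading byte 0xF2 = 11110010 → 4-byte char #5 = F2 AD 8C 83.
Leading byte 0xF2 = 11110010 matches 11110xxx → 4-byte sequence.
Byte 1: 0xF2 = 11110010, payload 010 (3 bits).
Byte 2: 0xAD = 10101101 (10xxxxxx ✓), payload 101101.
Byte 3: 0x8C = 10001100 (10xxxxxx ✓), payload 001100.
Byte 4: 0x83 = 10000011 (10xxxxxx ✓), payload 000011.
Concatenate: 010101101001100000011 = 0xAD303 (21 bits → U+AD303).

U+AD303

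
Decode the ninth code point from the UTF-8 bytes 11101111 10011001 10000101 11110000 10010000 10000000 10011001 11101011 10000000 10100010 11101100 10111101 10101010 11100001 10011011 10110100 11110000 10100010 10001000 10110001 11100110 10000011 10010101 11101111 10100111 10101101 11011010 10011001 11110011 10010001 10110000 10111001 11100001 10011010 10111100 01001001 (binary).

U+0699

Offset 0: leading byte 0xEF = 11101111 → 3-byte char #1 = EF 99 85.
Offset 3: leading byte 0xF0 = 11110000 → 4-byte char #2 = F0 90 80 99.
Offset 7: leading byte 0xEB = 11101011 → 3-byte char #3 = EB 80 A2.
Offset 10: leading byte 0xEC = 11101100 → 3-byte char #4 = EC BD AA.
Offset 13: leading byte 0xE1 = 11100001 → 3-byte char #5 = E1 9B B4.
Offset 16: leading byte 0xF0 = 11110000 → 4-byte char #6 = F0 A2 88 B1.
Offset 20: leading byte 0xE6 = 11100110 → 3-byte char #7 = E6 83 95.
Offset 23: leading byte 0xEF = 11101111 → 3-byte char #8 = EF A7 AD.
Offset 26: leading byte 0xDA = 11011010 → 2-byte char #9 = DA 99.
Leading byte 0xDA = 11011010 matches 110xxxxx → 2-byte sequence.
Byte 1: 0xDA = 11011010, payload 11010 (5 bits).
Byte 2: 0x99 = 10011001 (10xxxxxx ✓), payload 011001.
Concatenate: 11010011001 = 0x699 (11 bits → U+0699).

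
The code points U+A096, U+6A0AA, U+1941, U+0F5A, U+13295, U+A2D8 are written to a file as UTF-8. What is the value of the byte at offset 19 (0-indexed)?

0x98

U+A096 → 3-byte form EA 82 96 at offsets 0–2.
U+6A0AA → 4-byte form F1 AA 82 AA at offsets 3–6.
U+1941 → 3-byte form E1 A5 81 at offsets 7–9.
U+0F5A → 3-byte form E0 BD 9A at offsets 10–12.
U+13295 → 4-byte form F0 93 8A 95 at offsets 13–16.
U+A2D8 → 3-byte form EA 8B 98 at offsets 17–19.
Offset 19 falls in char 6's range; it's byte 3 of EA 8B 98 = 0x98.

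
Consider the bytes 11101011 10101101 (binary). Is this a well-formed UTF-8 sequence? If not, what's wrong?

Leading byte 0xEB = 11101011 → 3-byte form, but only 2 bytes are present.

invalid (sequence truncated)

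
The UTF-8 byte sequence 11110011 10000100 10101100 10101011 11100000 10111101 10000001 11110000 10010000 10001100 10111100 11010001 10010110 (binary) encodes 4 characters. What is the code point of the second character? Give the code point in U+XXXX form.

U+0F41

Offset 0: leading byte 0xF3 = 11110011 → 4-byte char #1 = F3 84 AC AB.
Offset 4: leading byte 0xE0 = 11100000 → 3-byte char #2 = E0 BD 81.
Leading byte 0xE0 = 11100000 matches 1110xxxx → 3-byte sequence.
Byte 1: 0xE0 = 11100000, payload 0000 (4 bits).
Byte 2: 0xBD = 10111101 (10xxxxxx ✓), payload 111101.
Byte 3: 0x81 = 10000001 (10xxxxxx ✓), payload 000001.
Concatenate: 0000111101000001 = 0xF41 (16 bits → U+0F41).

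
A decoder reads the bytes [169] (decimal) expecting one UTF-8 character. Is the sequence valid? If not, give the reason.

Byte 0xA9 = 10101001 has the form 10xxxxxx — a continuation byte — but there is no preceding leading byte.

invalid (continuation byte with no leading byte)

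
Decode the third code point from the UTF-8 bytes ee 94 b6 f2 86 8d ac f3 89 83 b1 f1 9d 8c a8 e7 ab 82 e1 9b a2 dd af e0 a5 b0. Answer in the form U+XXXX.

U+C90F1

Offset 0: leading byte 0xEE = 11101110 → 3-byte char #1 = EE 94 B6.
Offset 3: leading byte 0xF2 = 11110010 → 4-byte char #2 = F2 86 8D AC.
Offset 7: leading byte 0xF3 = 11110011 → 4-byte char #3 = F3 89 83 B1.
Leading byte 0xF3 = 11110011 matches 11110xxx → 4-byte sequence.
Byte 1: 0xF3 = 11110011, payload 011 (3 bits).
Byte 2: 0x89 = 10001001 (10xxxxxx ✓), payload 001001.
Byte 3: 0x83 = 10000011 (10xxxxxx ✓), payload 000011.
Byte 4: 0xB1 = 10110001 (10xxxxxx ✓), payload 110001.
Concatenate: 011001001000011110001 = 0xC90F1 (21 bits → U+C90F1).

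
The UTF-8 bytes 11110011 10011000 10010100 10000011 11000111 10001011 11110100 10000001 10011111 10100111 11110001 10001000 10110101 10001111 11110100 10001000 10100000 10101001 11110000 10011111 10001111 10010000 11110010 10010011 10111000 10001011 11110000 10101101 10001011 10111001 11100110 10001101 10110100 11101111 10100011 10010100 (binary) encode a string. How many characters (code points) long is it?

Byte at offset 0: 0xF3 = 11110011 → 4-byte char (#1). Advance 4.
Byte at offset 4: 0xC7 = 11000111 → 2-byte char (#2). Advance 2.
Byte at offset 6: 0xF4 = 11110100 → 4-byte char (#3). Advance 4.
Byte at offset 10: 0xF1 = 11110001 → 4-byte char (#4). Advance 4.
Byte at offset 14: 0xF4 = 11110100 → 4-byte char (#5). Advance 4.
Byte at offset 18: 0xF0 = 11110000 → 4-byte char (#6). Advance 4.
Byte at offset 22: 0xF2 = 11110010 → 4-byte char (#7). Advance 4.
Byte at offset 26: 0xF0 = 11110000 → 4-byte char (#8). Advance 4.
Byte at offset 30: 0xE6 = 11100110 → 3-byte char (#9). Advance 3.
Byte at offset 33: 0xEF = 11101111 → 3-byte char (#10). Advance 3.
Reached end at offset 36 after 10 code points.

10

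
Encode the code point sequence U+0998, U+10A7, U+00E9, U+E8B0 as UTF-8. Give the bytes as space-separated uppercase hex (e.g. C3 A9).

E0 A6 98 E1 82 A7 C3 A9 EE A2 B0

U+0998: 3-byte form → E0 A6 98.
U+10A7: 3-byte form → E1 82 A7.
U+00E9: 2-byte form → C3 A9.
U+E8B0: 3-byte form → EE A2 B0.
Concatenated (11 bytes): E0 A6 98 E1 82 A7 C3 A9 EE A2 B0.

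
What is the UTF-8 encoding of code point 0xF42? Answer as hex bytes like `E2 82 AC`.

U+0F42 = 0xF42 = 3906 decimal. In range U+0800–U+FFFF → 3-byte form: 1110xxxx 10xxxxxx 10xxxxxx.
Binary (16 bits): 0000111101000010.
Split 4+6+6: 0000 | 111101 | 000010.
Byte 1: 11100000 = 0xE0.
Byte 2: 10111101 = 0xBD.
Byte 3: 10000010 = 0x82.

E0 BD 82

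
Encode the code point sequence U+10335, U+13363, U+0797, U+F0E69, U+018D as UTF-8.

U+10335: 4-byte form → F0 90 8C B5.
U+13363: 4-byte form → F0 93 8D A3.
U+0797: 2-byte form → DE 97.
U+F0E69: 4-byte form → F3 B0 B9 A9.
U+018D: 2-byte form → C6 8D.
Concatenated (16 bytes): F0 90 8C B5 F0 93 8D A3 DE 97 F3 B0 B9 A9 C6 8D.

F0 90 8C B5 F0 93 8D A3 DE 97 F3 B0 B9 A9 C6 8D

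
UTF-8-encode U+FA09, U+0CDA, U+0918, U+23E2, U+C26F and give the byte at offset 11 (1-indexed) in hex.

1-indexed offset 11 is 0-indexed offset 10.
U+FA09 → 3-byte form EF A8 89 at offsets 0–2.
U+0CDA → 3-byte form E0 B3 9A at offsets 3–5.
U+0918 → 3-byte form E0 A4 98 at offsets 6–8.
U+23E2 → 3-byte form E2 8F A2 at offsets 9–11.
Offset 10 falls in char 4's range; it's byte 2 of E2 8F A2 = 0x8F.

0x8F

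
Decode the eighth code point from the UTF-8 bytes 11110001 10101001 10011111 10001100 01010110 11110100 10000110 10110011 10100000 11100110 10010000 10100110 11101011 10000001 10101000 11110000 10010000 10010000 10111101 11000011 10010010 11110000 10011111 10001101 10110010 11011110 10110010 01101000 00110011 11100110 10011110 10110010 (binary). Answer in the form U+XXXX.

U+1F372

Offset 0: leading byte 0xF1 = 11110001 → 4-byte char #1 = F1 A9 9F 8C.
Offset 4: leading byte 0x56 = 01010110 → 1-byte char #2 = 56.
Offset 5: leading byte 0xF4 = 11110100 → 4-byte char #3 = F4 86 B3 A0.
Offset 9: leading byte 0xE6 = 11100110 → 3-byte char #4 = E6 90 A6.
Offset 12: leading byte 0xEB = 11101011 → 3-byte char #5 = EB 81 A8.
Offset 15: leading byte 0xF0 = 11110000 → 4-byte char #6 = F0 90 90 BD.
Offset 19: leading byte 0xC3 = 11000011 → 2-byte char #7 = C3 92.
Offset 21: leading byte 0xF0 = 11110000 → 4-byte char #8 = F0 9F 8D B2.
Leading byte 0xF0 = 11110000 matches 11110xxx → 4-byte sequence.
Byte 1: 0xF0 = 11110000, payload 000 (3 bits).
Byte 2: 0x9F = 10011111 (10xxxxxx ✓), payload 011111.
Byte 3: 0x8D = 10001101 (10xxxxxx ✓), payload 001101.
Byte 4: 0xB2 = 10110010 (10xxxxxx ✓), payload 110010.
Concatenate: 000011111001101110010 = 0x1F372 (21 bits → U+1F372).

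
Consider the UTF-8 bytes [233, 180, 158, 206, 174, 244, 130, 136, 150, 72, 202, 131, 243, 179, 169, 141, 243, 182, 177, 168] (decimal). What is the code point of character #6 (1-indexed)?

Offset 0: leading byte 0xE9 = 11101001 → 3-byte char #1 = E9 B4 9E.
Offset 3: leading byte 0xCE = 11001110 → 2-byte char #2 = CE AE.
Offset 5: leading byte 0xF4 = 11110100 → 4-byte char #3 = F4 82 88 96.
Offset 9: leading byte 0x48 = 01001000 → 1-byte char #4 = 48.
Offset 10: leading byte 0xCA = 11001010 → 2-byte char #5 = CA 83.
Offset 12: leading byte 0xF3 = 11110011 → 4-byte char #6 = F3 B3 A9 8D.
Leading byte 0xF3 = 11110011 matches 11110xxx → 4-byte sequence.
Byte 1: 0xF3 = 11110011, payload 011 (3 bits).
Byte 2: 0xB3 = 10110011 (10xxxxxx ✓), payload 110011.
Byte 3: 0xA9 = 10101001 (10xxxxxx ✓), payload 101001.
Byte 4: 0x8D = 10001101 (10xxxxxx ✓), payload 001101.
Concatenate: 011110011101001001101 = 0xF3A4D (21 bits → U+F3A4D).

U+F3A4D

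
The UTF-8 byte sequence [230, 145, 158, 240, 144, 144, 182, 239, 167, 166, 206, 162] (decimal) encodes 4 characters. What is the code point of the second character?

Offset 0: leading byte 0xE6 = 11100110 → 3-byte char #1 = E6 91 9E.
Offset 3: leading byte 0xF0 = 11110000 → 4-byte char #2 = F0 90 90 B6.
Leading byte 0xF0 = 11110000 matches 11110xxx → 4-byte sequence.
Byte 1: 0xF0 = 11110000, payload 000 (3 bits).
Byte 2: 0x90 = 10010000 (10xxxxxx ✓), payload 010000.
Byte 3: 0x90 = 10010000 (10xxxxxx ✓), payload 010000.
Byte 4: 0xB6 = 10110110 (10xxxxxx ✓), payload 110110.
Concatenate: 000010000010000110110 = 0x10436 (21 bits → U+10436).

U+10436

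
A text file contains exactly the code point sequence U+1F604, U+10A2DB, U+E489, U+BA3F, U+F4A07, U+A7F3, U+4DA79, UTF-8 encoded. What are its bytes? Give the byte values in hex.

F0 9F 98 84 F4 8A 8B 9B EE 92 89 EB A8 BF F3 B4 A8 87 EA 9F B3 F1 8D A9 B9

U+1F604: 4-byte form → F0 9F 98 84.
U+10A2DB: 4-byte form → F4 8A 8B 9B.
U+E489: 3-byte form → EE 92 89.
U+BA3F: 3-byte form → EB A8 BF.
U+F4A07: 4-byte form → F3 B4 A8 87.
U+A7F3: 3-byte form → EA 9F B3.
U+4DA79: 4-byte form → F1 8D A9 B9.
Concatenated (25 bytes): F0 9F 98 84 F4 8A 8B 9B EE 92 89 EB A8 BF F3 B4 A8 87 EA 9F B3 F1 8D A9 B9.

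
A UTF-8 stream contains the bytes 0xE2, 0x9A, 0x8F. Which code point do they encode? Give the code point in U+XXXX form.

Leading byte 0xE2 = 11100010 matches 1110xxxx → 3-byte sequence.
Byte 1: 0xE2 = 11100010, payload 0010 (4 bits).
Byte 2: 0x9A = 10011010 (10xxxxxx ✓), payload 011010.
Byte 3: 0x8F = 10001111 (10xxxxxx ✓), payload 001111.
Concatenate: 0010011010001111 = 0x268F (16 bits → U+268F).

U+268F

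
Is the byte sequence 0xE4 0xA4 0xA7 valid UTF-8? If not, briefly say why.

Leading byte 0xE4 = 11100100 → 3-byte form.
Continuation bytes 0xA4=10100100, 0xA7=10100111 all match 10xxxxxx.
Decoded value 0x4927 is ≥ 0x800 (shortest form) and not a surrogate.

valid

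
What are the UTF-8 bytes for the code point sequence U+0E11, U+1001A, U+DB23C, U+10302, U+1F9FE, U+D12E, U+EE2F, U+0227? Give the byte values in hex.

U+0E11: 3-byte form → E0 B8 91.
U+1001A: 4-byte form → F0 90 80 9A.
U+DB23C: 4-byte form → F3 9B 88 BC.
U+10302: 4-byte form → F0 90 8C 82.
U+1F9FE: 4-byte form → F0 9F A7 BE.
U+D12E: 3-byte form → ED 84 AE.
U+EE2F: 3-byte form → EE B8 AF.
U+0227: 2-byte form → C8 A7.
Concatenated (27 bytes): E0 B8 91 F0 90 80 9A F3 9B 88 BC F0 90 8C 82 F0 9F A7 BE ED 84 AE EE B8 AF C8 A7.

E0 B8 91 F0 90 80 9A F3 9B 88 BC F0 90 8C 82 F0 9F A7 BE ED 84 AE EE B8 AF C8 A7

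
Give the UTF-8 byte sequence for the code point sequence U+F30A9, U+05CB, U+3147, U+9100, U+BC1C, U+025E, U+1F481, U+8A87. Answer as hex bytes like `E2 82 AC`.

U+F30A9: 4-byte form → F3 B3 82 A9.
U+05CB: 2-byte form → D7 8B.
U+3147: 3-byte form → E3 85 87.
U+9100: 3-byte form → E9 84 80.
U+BC1C: 3-byte form → EB B0 9C.
U+025E: 2-byte form → C9 9E.
U+1F481: 4-byte form → F0 9F 92 81.
U+8A87: 3-byte form → E8 AA 87.
Concatenated (24 bytes): F3 B3 82 A9 D7 8B E3 85 87 E9 84 80 EB B0 9C C9 9E F0 9F 92 81 E8 AA 87.

F3 B3 82 A9 D7 8B E3 85 87 E9 84 80 EB B0 9C C9 9E F0 9F 92 81 E8 AA 87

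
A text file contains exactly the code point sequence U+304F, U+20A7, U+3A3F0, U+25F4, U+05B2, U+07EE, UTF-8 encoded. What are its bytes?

U+304F: 3-byte form → E3 81 8F.
U+20A7: 3-byte form → E2 82 A7.
U+3A3F0: 4-byte form → F0 BA 8F B0.
U+25F4: 3-byte form → E2 97 B4.
U+05B2: 2-byte form → D6 B2.
U+07EE: 2-byte form → DF AE.
Concatenated (17 bytes): E3 81 8F E2 82 A7 F0 BA 8F B0 E2 97 B4 D6 B2 DF AE.

E3 81 8F E2 82 A7 F0 BA 8F B0 E2 97 B4 D6 B2 DF AE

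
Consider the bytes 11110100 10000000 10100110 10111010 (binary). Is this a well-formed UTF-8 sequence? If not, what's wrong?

Leading byte 0xF4 = 11110100 → 4-byte form.
Continuation bytes 0x80=10000000, 0xA6=10100110, 0xBA=10111010 all match 10xxxxxx.
Decoded value 0x1009BA is ≥ 0x10000 (shortest form) and not a surrogate.

valid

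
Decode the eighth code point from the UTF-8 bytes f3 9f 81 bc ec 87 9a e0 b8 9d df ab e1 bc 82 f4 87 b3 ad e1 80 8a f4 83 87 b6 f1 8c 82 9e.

Offset 0: leading byte 0xF3 = 11110011 → 4-byte char #1 = F3 9F 81 BC.
Offset 4: leading byte 0xEC = 11101100 → 3-byte char #2 = EC 87 9A.
Offset 7: leading byte 0xE0 = 11100000 → 3-byte char #3 = E0 B8 9D.
Offset 10: leading byte 0xDF = 11011111 → 2-byte char #4 = DF AB.
Offset 12: leading byte 0xE1 = 11100001 → 3-byte char #5 = E1 BC 82.
Offset 15: leading byte 0xF4 = 11110100 → 4-byte char #6 = F4 87 B3 AD.
Offset 19: leading byte 0xE1 = 11100001 → 3-byte char #7 = E1 80 8A.
Offset 22: leading byte 0xF4 = 11110100 → 4-byte char #8 = F4 83 87 B6.
Leading byte 0xF4 = 11110100 matches 11110xxx → 4-byte sequence.
Byte 1: 0xF4 = 11110100, payload 100 (3 bits).
Byte 2: 0x83 = 10000011 (10xxxxxx ✓), payload 000011.
Byte 3: 0x87 = 10000111 (10xxxxxx ✓), payload 000111.
Byte 4: 0xB6 = 10110110 (10xxxxxx ✓), payload 110110.
Concatenate: 100000011000111110110 = 0x1031F6 (21 bits → U+1031F6).

U+1031F6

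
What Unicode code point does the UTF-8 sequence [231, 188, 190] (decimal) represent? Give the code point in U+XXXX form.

U+7F3E

Leading byte 0xE7 = 11100111 matches 1110xxxx → 3-byte sequence.
Byte 1: 0xE7 = 11100111, payload 0111 (4 bits).
Byte 2: 0xBC = 10111100 (10xxxxxx ✓), payload 111100.
Byte 3: 0xBE = 10111110 (10xxxxxx ✓), payload 111110.
Concatenate: 0111111100111110 = 0x7F3E (16 bits → U+7F3E).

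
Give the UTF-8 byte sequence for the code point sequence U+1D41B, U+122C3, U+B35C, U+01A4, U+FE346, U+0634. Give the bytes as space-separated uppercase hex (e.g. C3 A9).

U+1D41B: 4-byte form → F0 9D 90 9B.
U+122C3: 4-byte form → F0 92 8B 83.
U+B35C: 3-byte form → EB 8D 9C.
U+01A4: 2-byte form → C6 A4.
U+FE346: 4-byte form → F3 BE 8D 86.
U+0634: 2-byte form → D8 B4.
Concatenated (19 bytes): F0 9D 90 9B F0 92 8B 83 EB 8D 9C C6 A4 F3 BE 8D 86 D8 B4.

F0 9D 90 9B F0 92 8B 83 EB 8D 9C C6 A4 F3 BE 8D 86 D8 B4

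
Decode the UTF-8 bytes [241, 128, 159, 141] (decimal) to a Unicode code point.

Leading byte 0xF1 = 11110001 matches 11110xxx → 4-byte sequence.
Byte 1: 0xF1 = 11110001, payload 001 (3 bits).
Byte 2: 0x80 = 10000000 (10xxxxxx ✓), payload 000000.
Byte 3: 0x9F = 10011111 (10xxxxxx ✓), payload 011111.
Byte 4: 0x8D = 10001101 (10xxxxxx ✓), payload 001101.
Concatenate: 001000000011111001101 = 0x407CD (21 bits → U+407CD).

U+407CD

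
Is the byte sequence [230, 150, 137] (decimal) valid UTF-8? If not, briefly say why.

Leading byte 0xE6 = 11100110 → 3-byte form.
Continuation bytes 0x96=10010110, 0x89=10001001 all match 10xxxxxx.
Decoded value 0x6589 is ≥ 0x800 (shortest form) and not a surrogate.

valid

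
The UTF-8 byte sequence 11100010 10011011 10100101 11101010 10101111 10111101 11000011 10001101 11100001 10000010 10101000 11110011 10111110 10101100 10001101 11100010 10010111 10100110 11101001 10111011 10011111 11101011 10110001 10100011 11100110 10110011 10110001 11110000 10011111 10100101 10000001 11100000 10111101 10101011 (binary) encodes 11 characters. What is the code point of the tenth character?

Offset 0: leading byte 0xE2 = 11100010 → 3-byte char #1 = E2 9B A5.
Offset 3: leading byte 0xEA = 11101010 → 3-byte char #2 = EA AF BD.
Offset 6: leading byte 0xC3 = 11000011 → 2-byte char #3 = C3 8D.
Offset 8: leading byte 0xE1 = 11100001 → 3-byte char #4 = E1 82 A8.
Offset 11: leading byte 0xF3 = 11110011 → 4-byte char #5 = F3 BE AC 8D.
Offset 15: leading byte 0xE2 = 11100010 → 3-byte char #6 = E2 97 A6.
Offset 18: leading byte 0xE9 = 11101001 → 3-byte char #7 = E9 BB 9F.
Offset 21: leading byte 0xEB = 11101011 → 3-byte char #8 = EB B1 A3.
Offset 24: leading byte 0xE6 = 11100110 → 3-byte char #9 = E6 B3 B1.
Offset 27: leading byte 0xF0 = 11110000 → 4-byte char #10 = F0 9F A5 81.
Leading byte 0xF0 = 11110000 matches 11110xxx → 4-byte sequence.
Byte 1: 0xF0 = 11110000, payload 000 (3 bits).
Byte 2: 0x9F = 10011111 (10xxxxxx ✓), payload 011111.
Byte 3: 0xA5 = 10100101 (10xxxxxx ✓), payload 100101.
Byte 4: 0x81 = 10000001 (10xxxxxx ✓), payload 000001.
Concatenate: 000011111100101000001 = 0x1F941 (21 bits → U+1F941).

U+1F941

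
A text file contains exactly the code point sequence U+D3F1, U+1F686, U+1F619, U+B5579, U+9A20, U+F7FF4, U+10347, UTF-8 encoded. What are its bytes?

ED 8F B1 F0 9F 9A 86 F0 9F 98 99 F2 B5 95 B9 E9 A8 A0 F3 B7 BF B4 F0 90 8D 87

U+D3F1: 3-byte form → ED 8F B1.
U+1F686: 4-byte form → F0 9F 9A 86.
U+1F619: 4-byte form → F0 9F 98 99.
U+B5579: 4-byte form → F2 B5 95 B9.
U+9A20: 3-byte form → E9 A8 A0.
U+F7FF4: 4-byte form → F3 B7 BF B4.
U+10347: 4-byte form → F0 90 8D 87.
Concatenated (26 bytes): ED 8F B1 F0 9F 9A 86 F0 9F 98 99 F2 B5 95 B9 E9 A8 A0 F3 B7 BF B4 F0 90 8D 87.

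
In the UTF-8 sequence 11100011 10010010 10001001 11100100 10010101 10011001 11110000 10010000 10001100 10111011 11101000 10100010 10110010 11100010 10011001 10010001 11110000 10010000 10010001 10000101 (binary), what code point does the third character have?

U+1033B

Offset 0: leading byte 0xE3 = 11100011 → 3-byte char #1 = E3 92 89.
Offset 3: leading byte 0xE4 = 11100100 → 3-byte char #2 = E4 95 99.
Offset 6: leading byte 0xF0 = 11110000 → 4-byte char #3 = F0 90 8C BB.
Leading byte 0xF0 = 11110000 matches 11110xxx → 4-byte sequence.
Byte 1: 0xF0 = 11110000, payload 000 (3 bits).
Byte 2: 0x90 = 10010000 (10xxxxxx ✓), payload 010000.
Byte 3: 0x8C = 10001100 (10xxxxxx ✓), payload 001100.
Byte 4: 0xBB = 10111011 (10xxxxxx ✓), payload 111011.
Concatenate: 000010000001100111011 = 0x1033B (21 bits → U+1033B).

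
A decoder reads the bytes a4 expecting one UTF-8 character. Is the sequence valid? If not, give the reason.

invalid (continuation byte with no leading byte)

Byte 0xA4 = 10100100 has the form 10xxxxxx — a continuation byte — but there is no preceding leading byte.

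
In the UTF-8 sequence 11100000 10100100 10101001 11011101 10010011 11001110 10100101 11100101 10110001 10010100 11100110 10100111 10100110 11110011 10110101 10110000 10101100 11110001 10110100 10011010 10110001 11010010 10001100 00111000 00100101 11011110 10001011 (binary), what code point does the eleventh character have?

U+078B

Offset 0: leading byte 0xE0 = 11100000 → 3-byte char #1 = E0 A4 A9.
Offset 3: leading byte 0xDD = 11011101 → 2-byte char #2 = DD 93.
Offset 5: leading byte 0xCE = 11001110 → 2-byte char #3 = CE A5.
Offset 7: leading byte 0xE5 = 11100101 → 3-byte char #4 = E5 B1 94.
Offset 10: leading byte 0xE6 = 11100110 → 3-byte char #5 = E6 A7 A6.
Offset 13: leading byte 0xF3 = 11110011 → 4-byte char #6 = F3 B5 B0 AC.
Offset 17: leading byte 0xF1 = 11110001 → 4-byte char #7 = F1 B4 9A B1.
Offset 21: leading byte 0xD2 = 11010010 → 2-byte char #8 = D2 8C.
Offset 23: leading byte 0x38 = 00111000 → 1-byte char #9 = 38.
Offset 24: leading byte 0x25 = 00100101 → 1-byte char #10 = 25.
Offset 25: leading byte 0xDE = 11011110 → 2-byte char #11 = DE 8B.
Leading byte 0xDE = 11011110 matches 110xxxxx → 2-byte sequence.
Byte 1: 0xDE = 11011110, payload 11110 (5 bits).
Byte 2: 0x8B = 10001011 (10xxxxxx ✓), payload 001011.
Concatenate: 11110001011 = 0x78B (11 bits → U+078B).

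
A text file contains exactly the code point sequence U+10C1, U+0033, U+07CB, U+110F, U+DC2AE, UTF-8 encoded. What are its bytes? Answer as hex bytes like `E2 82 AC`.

E1 83 81 33 DF 8B E1 84 8F F3 9C 8A AE

U+10C1: 3-byte form → E1 83 81.
U+0033: 1-byte form → 33.
U+07CB: 2-byte form → DF 8B.
U+110F: 3-byte form → E1 84 8F.
U+DC2AE: 4-byte form → F3 9C 8A AE.
Concatenated (13 bytes): E1 83 81 33 DF 8B E1 84 8F F3 9C 8A AE.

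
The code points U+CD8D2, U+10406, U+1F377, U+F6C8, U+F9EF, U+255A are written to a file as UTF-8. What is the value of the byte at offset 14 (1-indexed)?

0x9B

1-indexed offset 14 is 0-indexed offset 13.
U+CD8D2 → 4-byte form F3 8D A3 92 at offsets 0–3.
U+10406 → 4-byte form F0 90 90 86 at offsets 4–7.
U+1F377 → 4-byte form F0 9F 8D B7 at offsets 8–11.
U+F6C8 → 3-byte form EF 9B 88 at offsets 12–14.
Offset 13 falls in char 4's range; it's byte 2 of EF 9B 88 = 0x9B.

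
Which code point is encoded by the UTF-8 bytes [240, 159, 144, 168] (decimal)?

U+1F428

Leading byte 0xF0 = 11110000 matches 11110xxx → 4-byte sequence.
Byte 1: 0xF0 = 11110000, payload 000 (3 bits).
Byte 2: 0x9F = 10011111 (10xxxxxx ✓), payload 011111.
Byte 3: 0x90 = 10010000 (10xxxxxx ✓), payload 010000.
Byte 4: 0xA8 = 10101000 (10xxxxxx ✓), payload 101000.
Concatenate: 000011111010000101000 = 0x1F428 (21 bits → U+1F428).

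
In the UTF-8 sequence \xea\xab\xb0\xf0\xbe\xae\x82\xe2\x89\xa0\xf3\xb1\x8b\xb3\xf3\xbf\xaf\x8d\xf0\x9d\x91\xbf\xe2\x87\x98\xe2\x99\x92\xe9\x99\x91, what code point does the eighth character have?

Offset 0: leading byte 0xEA = 11101010 → 3-byte char #1 = EA AB B0.
Offset 3: leading byte 0xF0 = 11110000 → 4-byte char #2 = F0 BE AE 82.
Offset 7: leading byte 0xE2 = 11100010 → 3-byte char #3 = E2 89 A0.
Offset 10: leading byte 0xF3 = 11110011 → 4-byte char #4 = F3 B1 8B B3.
Offset 14: leading byte 0xF3 = 11110011 → 4-byte char #5 = F3 BF AF 8D.
Offset 18: leading byte 0xF0 = 11110000 → 4-byte char #6 = F0 9D 91 BF.
Offset 22: leading byte 0xE2 = 11100010 → 3-byte char #7 = E2 87 98.
Offset 25: leading byte 0xE2 = 11100010 → 3-byte char #8 = E2 99 92.
Leading byte 0xE2 = 11100010 matches 1110xxxx → 3-byte sequence.
Byte 1: 0xE2 = 11100010, payload 0010 (4 bits).
Byte 2: 0x99 = 10011001 (10xxxxxx ✓), payload 011001.
Byte 3: 0x92 = 10010010 (10xxxxxx ✓), payload 010010.
Concatenate: 0010011001010010 = 0x2652 (16 bits → U+2652).

U+2652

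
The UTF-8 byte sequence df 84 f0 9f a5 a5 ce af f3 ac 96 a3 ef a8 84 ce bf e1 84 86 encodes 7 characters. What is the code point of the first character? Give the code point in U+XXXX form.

U+07C4

Offset 0: leading byte 0xDF = 11011111 → 2-byte char #1 = DF 84.
Leading byte 0xDF = 11011111 matches 110xxxxx → 2-byte sequence.
Byte 1: 0xDF = 11011111, payload 11111 (5 bits).
Byte 2: 0x84 = 10000100 (10xxxxxx ✓), payload 000100.
Concatenate: 11111000100 = 0x7C4 (11 bits → U+07C4).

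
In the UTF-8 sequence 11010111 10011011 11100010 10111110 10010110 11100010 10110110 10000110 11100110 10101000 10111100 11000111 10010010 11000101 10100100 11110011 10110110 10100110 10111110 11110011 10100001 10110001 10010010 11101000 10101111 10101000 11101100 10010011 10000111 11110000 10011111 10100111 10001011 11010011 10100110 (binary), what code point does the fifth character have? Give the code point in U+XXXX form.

Offset 0: leading byte 0xD7 = 11010111 → 2-byte char #1 = D7 9B.
Offset 2: leading byte 0xE2 = 11100010 → 3-byte char #2 = E2 BE 96.
Offset 5: leading byte 0xE2 = 11100010 → 3-byte char #3 = E2 B6 86.
Offset 8: leading byte 0xE6 = 11100110 → 3-byte char #4 = E6 A8 BC.
Offset 11: leading byte 0xC7 = 11000111 → 2-byte char #5 = C7 92.
Leading byte 0xC7 = 11000111 matches 110xxxxx → 2-byte sequence.
Byte 1: 0xC7 = 11000111, payload 00111 (5 bits).
Byte 2: 0x92 = 10010010 (10xxxxxx ✓), payload 010010.
Concatenate: 00111010010 = 0x1D2 (11 bits → U+01D2).

U+01D2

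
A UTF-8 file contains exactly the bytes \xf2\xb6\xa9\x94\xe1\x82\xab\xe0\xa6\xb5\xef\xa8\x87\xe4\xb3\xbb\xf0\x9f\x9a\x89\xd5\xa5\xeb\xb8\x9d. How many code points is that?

8

Byte at offset 0: 0xF2 = 11110010 → 4-byte char (#1). Advance 4.
Byte at offset 4: 0xE1 = 11100001 → 3-byte char (#2). Advance 3.
Byte at offset 7: 0xE0 = 11100000 → 3-byte char (#3). Advance 3.
Byte at offset 10: 0xEF = 11101111 → 3-byte char (#4). Advance 3.
Byte at offset 13: 0xE4 = 11100100 → 3-byte char (#5). Advance 3.
Byte at offset 16: 0xF0 = 11110000 → 4-byte char (#6). Advance 4.
Byte at offset 20: 0xD5 = 11010101 → 2-byte char (#7). Advance 2.
Byte at offset 22: 0xEB = 11101011 → 3-byte char (#8). Advance 3.
Reached end at offset 25 after 8 code points.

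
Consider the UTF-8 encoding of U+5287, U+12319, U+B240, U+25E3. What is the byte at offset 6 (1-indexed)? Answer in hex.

1-indexed offset 6 is 0-indexed offset 5.
U+5287 → 3-byte form E5 8A 87 at offsets 0–2.
U+12319 → 4-byte form F0 92 8C 99 at offsets 3–6.
Offset 5 falls in char 2's range; it's byte 3 of F0 92 8C 99 = 0x8C.

0x8C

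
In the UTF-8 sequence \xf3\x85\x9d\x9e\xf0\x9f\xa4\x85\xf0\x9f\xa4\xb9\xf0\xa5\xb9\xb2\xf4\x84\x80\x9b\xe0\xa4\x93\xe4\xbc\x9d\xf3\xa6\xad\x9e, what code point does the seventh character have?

Offset 0: leading byte 0xF3 = 11110011 → 4-byte char #1 = F3 85 9D 9E.
Offset 4: leading byte 0xF0 = 11110000 → 4-byte char #2 = F0 9F A4 85.
Offset 8: leading byte 0xF0 = 11110000 → 4-byte char #3 = F0 9F A4 B9.
Offset 12: leading byte 0xF0 = 11110000 → 4-byte char #4 = F0 A5 B9 B2.
Offset 16: leading byte 0xF4 = 11110100 → 4-byte char #5 = F4 84 80 9B.
Offset 20: leading byte 0xE0 = 11100000 → 3-byte char #6 = E0 A4 93.
Offset 23: leading byte 0xE4 = 11100100 → 3-byte char #7 = E4 BC 9D.
Leading byte 0xE4 = 11100100 matches 1110xxxx → 3-byte sequence.
Byte 1: 0xE4 = 11100100, payload 0100 (4 bits).
Byte 2: 0xBC = 10111100 (10xxxxxx ✓), payload 111100.
Byte 3: 0x9D = 10011101 (10xxxxxx ✓), payload 011101.
Concatenate: 0100111100011101 = 0x4F1D (16 bits → U+4F1D).

U+4F1D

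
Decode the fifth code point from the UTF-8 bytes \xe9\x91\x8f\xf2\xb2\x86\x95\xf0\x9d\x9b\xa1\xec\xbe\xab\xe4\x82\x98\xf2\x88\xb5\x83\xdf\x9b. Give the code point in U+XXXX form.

Offset 0: leading byte 0xE9 = 11101001 → 3-byte char #1 = E9 91 8F.
Offset 3: leading byte 0xF2 = 11110010 → 4-byte char #2 = F2 B2 86 95.
Offset 7: leading byte 0xF0 = 11110000 → 4-byte char #3 = F0 9D 9B A1.
Offset 11: leading byte 0xEC = 11101100 → 3-byte char #4 = EC BE AB.
Offset 14: leading byte 0xE4 = 11100100 → 3-byte char #5 = E4 82 98.
Leading byte 0xE4 = 11100100 matches 1110xxxx → 3-byte sequence.
Byte 1: 0xE4 = 11100100, payload 0100 (4 bits).
Byte 2: 0x82 = 10000010 (10xxxxxx ✓), payload 000010.
Byte 3: 0x98 = 10011000 (10xxxxxx ✓), payload 011000.
Concatenate: 0100000010011000 = 0x4098 (16 bits → U+4098).

U+4098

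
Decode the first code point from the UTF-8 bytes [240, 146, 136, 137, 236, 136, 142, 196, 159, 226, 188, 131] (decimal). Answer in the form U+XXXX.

U+12209

Offset 0: leading byte 0xF0 = 11110000 → 4-byte char #1 = F0 92 88 89.
Leading byte 0xF0 = 11110000 matches 11110xxx → 4-byte sequence.
Byte 1: 0xF0 = 11110000, payload 000 (3 bits).
Byte 2: 0x92 = 10010010 (10xxxxxx ✓), payload 010010.
Byte 3: 0x88 = 10001000 (10xxxxxx ✓), payload 001000.
Byte 4: 0x89 = 10001001 (10xxxxxx ✓), payload 001001.
Concatenate: 000010010001000001001 = 0x12209 (21 bits → U+12209).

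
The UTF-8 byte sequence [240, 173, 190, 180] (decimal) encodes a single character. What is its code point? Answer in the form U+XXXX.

Leading byte 0xF0 = 11110000 matches 11110xxx → 4-byte sequence.
Byte 1: 0xF0 = 11110000, payload 000 (3 bits).
Byte 2: 0xAD = 10101101 (10xxxxxx ✓), payload 101101.
Byte 3: 0xBE = 10111110 (10xxxxxx ✓), payload 111110.
Byte 4: 0xB4 = 10110100 (10xxxxxx ✓), payload 110100.
Concatenate: 000101101111110110100 = 0x2DFB4 (21 bits → U+2DFB4).

U+2DFB4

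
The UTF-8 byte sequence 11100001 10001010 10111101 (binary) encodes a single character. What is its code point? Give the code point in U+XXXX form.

U+12BD

Leading byte 0xE1 = 11100001 matches 1110xxxx → 3-byte sequence.
Byte 1: 0xE1 = 11100001, payload 0001 (4 bits).
Byte 2: 0x8A = 10001010 (10xxxxxx ✓), payload 001010.
Byte 3: 0xBD = 10111101 (10xxxxxx ✓), payload 111101.
Concatenate: 0001001010111101 = 0x12BD (16 bits → U+12BD).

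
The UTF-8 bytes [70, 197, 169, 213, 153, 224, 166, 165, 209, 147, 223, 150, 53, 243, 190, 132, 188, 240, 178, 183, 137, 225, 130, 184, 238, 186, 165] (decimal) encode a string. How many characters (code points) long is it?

11

Byte at offset 0: 0x46 = 01000110 → 1-byte char (#1). Advance 1.
Byte at offset 1: 0xC5 = 11000101 → 2-byte char (#2). Advance 2.
Byte at offset 3: 0xD5 = 11010101 → 2-byte char (#3). Advance 2.
Byte at offset 5: 0xE0 = 11100000 → 3-byte char (#4). Advance 3.
Byte at offset 8: 0xD1 = 11010001 → 2-byte char (#5). Advance 2.
Byte at offset 10: 0xDF = 11011111 → 2-byte char (#6). Advance 2.
Byte at offset 12: 0x35 = 00110101 → 1-byte char (#7). Advance 1.
Byte at offset 13: 0xF3 = 11110011 → 4-byte char (#8). Advance 4.
Byte at offset 17: 0xF0 = 11110000 → 4-byte char (#9). Advance 4.
Byte at offset 21: 0xE1 = 11100001 → 3-byte char (#10). Advance 3.
Byte at offset 24: 0xEE = 11101110 → 3-byte char (#11). Advance 3.
Reached end at offset 27 after 11 code points.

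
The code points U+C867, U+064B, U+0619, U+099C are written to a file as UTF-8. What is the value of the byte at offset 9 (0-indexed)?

0x9C

U+C867 → 3-byte form EC A1 A7 at offsets 0–2.
U+064B → 2-byte form D9 8B at offsets 3–4.
U+0619 → 2-byte form D8 99 at offsets 5–6.
U+099C → 3-byte form E0 A6 9C at offsets 7–9.
Offset 9 falls in char 4's range; it's byte 3 of E0 A6 9C = 0x9C.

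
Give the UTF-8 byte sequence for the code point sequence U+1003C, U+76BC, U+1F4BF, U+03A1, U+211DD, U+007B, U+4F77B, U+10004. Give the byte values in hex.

U+1003C: 4-byte form → F0 90 80 BC.
U+76BC: 3-byte form → E7 9A BC.
U+1F4BF: 4-byte form → F0 9F 92 BF.
U+03A1: 2-byte form → CE A1.
U+211DD: 4-byte form → F0 A1 87 9D.
U+007B: 1-byte form → 7B.
U+4F77B: 4-byte form → F1 8F 9D BB.
U+10004: 4-byte form → F0 90 80 84.
Concatenated (26 bytes): F0 90 80 BC E7 9A BC F0 9F 92 BF CE A1 F0 A1 87 9D 7B F1 8F 9D BB F0 90 80 84.

F0 90 80 BC E7 9A BC F0 9F 92 BF CE A1 F0 A1 87 9D 7B F1 8F 9D BB F0 90 80 84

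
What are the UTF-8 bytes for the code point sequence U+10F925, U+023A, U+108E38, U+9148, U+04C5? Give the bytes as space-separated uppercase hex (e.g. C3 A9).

F4 8F A4 A5 C8 BA F4 88 B8 B8 E9 85 88 D3 85

U+10F925: 4-byte form → F4 8F A4 A5.
U+023A: 2-byte form → C8 BA.
U+108E38: 4-byte form → F4 88 B8 B8.
U+9148: 3-byte form → E9 85 88.
U+04C5: 2-byte form → D3 85.
Concatenated (15 bytes): F4 8F A4 A5 C8 BA F4 88 B8 B8 E9 85 88 D3 85.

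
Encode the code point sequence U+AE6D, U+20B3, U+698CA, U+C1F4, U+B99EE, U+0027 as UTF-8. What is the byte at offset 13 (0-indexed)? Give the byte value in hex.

U+AE6D → 3-byte form EA B9 AD at offsets 0–2.
U+20B3 → 3-byte form E2 82 B3 at offsets 3–5.
U+698CA → 4-byte form F1 A9 A3 8A at offsets 6–9.
U+C1F4 → 3-byte form EC 87 B4 at offsets 10–12.
U+B99EE → 4-byte form F2 B9 A7 AE at offsets 13–16.
Offset 13 falls in char 5's range; it's byte 1 of F2 B9 A7 AE = 0xF2.

0xF2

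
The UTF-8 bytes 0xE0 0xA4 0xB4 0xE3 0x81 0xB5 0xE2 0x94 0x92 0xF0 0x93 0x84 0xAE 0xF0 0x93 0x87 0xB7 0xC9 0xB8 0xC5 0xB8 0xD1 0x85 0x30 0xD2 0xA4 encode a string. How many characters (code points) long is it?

Byte at offset 0: 0xE0 = 11100000 → 3-byte char (#1). Advance 3.
Byte at offset 3: 0xE3 = 11100011 → 3-byte char (#2). Advance 3.
Byte at offset 6: 0xE2 = 11100010 → 3-byte char (#3). Advance 3.
Byte at offset 9: 0xF0 = 11110000 → 4-byte char (#4). Advance 4.
Byte at offset 13: 0xF0 = 11110000 → 4-byte char (#5). Advance 4.
Byte at offset 17: 0xC9 = 11001001 → 2-byte char (#6). Advance 2.
Byte at offset 19: 0xC5 = 11000101 → 2-byte char (#7). Advance 2.
Byte at offset 21: 0xD1 = 11010001 → 2-byte char (#8). Advance 2.
Byte at offset 23: 0x30 = 00110000 → 1-byte char (#9). Advance 1.
Byte at offset 24: 0xD2 = 11010010 → 2-byte char (#10). Advance 2.
Reached end at offset 26 after 10 code points.

10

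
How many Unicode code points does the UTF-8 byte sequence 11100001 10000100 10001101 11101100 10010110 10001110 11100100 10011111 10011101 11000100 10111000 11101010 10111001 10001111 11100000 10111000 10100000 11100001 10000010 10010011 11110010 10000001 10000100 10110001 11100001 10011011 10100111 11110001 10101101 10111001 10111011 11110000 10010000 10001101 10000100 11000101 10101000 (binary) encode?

Byte at offset 0: 0xE1 = 11100001 → 3-byte char (#1). Advance 3.
Byte at offset 3: 0xEC = 11101100 → 3-byte char (#2). Advance 3.
Byte at offset 6: 0xE4 = 11100100 → 3-byte char (#3). Advance 3.
Byte at offset 9: 0xC4 = 11000100 → 2-byte char (#4). Advance 2.
Byte at offset 11: 0xEA = 11101010 → 3-byte char (#5). Advance 3.
Byte at offset 14: 0xE0 = 11100000 → 3-byte char (#6). Advance 3.
Byte at offset 17: 0xE1 = 11100001 → 3-byte char (#7). Advance 3.
Byte at offset 20: 0xF2 = 11110010 → 4-byte char (#8). Advance 4.
Byte at offset 24: 0xE1 = 11100001 → 3-byte char (#9). Advance 3.
Byte at offset 27: 0xF1 = 11110001 → 4-byte char (#10). Advance 4.
Byte at offset 31: 0xF0 = 11110000 → 4-byte char (#11). Advance 4.
Byte at offset 35: 0xC5 = 11000101 → 2-byte char (#12). Advance 2.
Reached end at offset 37 after 12 code points.

12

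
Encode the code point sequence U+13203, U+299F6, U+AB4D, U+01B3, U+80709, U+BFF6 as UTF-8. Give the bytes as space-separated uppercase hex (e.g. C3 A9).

F0 93 88 83 F0 A9 A7 B6 EA AD 8D C6 B3 F2 80 9C 89 EB BF B6

U+13203: 4-byte form → F0 93 88 83.
U+299F6: 4-byte form → F0 A9 A7 B6.
U+AB4D: 3-byte form → EA AD 8D.
U+01B3: 2-byte form → C6 B3.
U+80709: 4-byte form → F2 80 9C 89.
U+BFF6: 3-byte form → EB BF B6.
Concatenated (20 bytes): F0 93 88 83 F0 A9 A7 B6 EA AD 8D C6 B3 F2 80 9C 89 EB BF B6.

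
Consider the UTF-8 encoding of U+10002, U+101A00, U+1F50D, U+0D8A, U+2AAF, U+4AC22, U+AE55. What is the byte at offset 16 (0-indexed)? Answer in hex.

U+10002 → 4-byte form F0 90 80 82 at offsets 0–3.
U+101A00 → 4-byte form F4 81 A8 80 at offsets 4–7.
U+1F50D → 4-byte form F0 9F 94 8D at offsets 8–11.
U+0D8A → 3-byte form E0 B6 8A at offsets 12–14.
U+2AAF → 3-byte form E2 AA AF at offsets 15–17.
Offset 16 falls in char 5's range; it's byte 2 of E2 AA AF = 0xAA.

0xAA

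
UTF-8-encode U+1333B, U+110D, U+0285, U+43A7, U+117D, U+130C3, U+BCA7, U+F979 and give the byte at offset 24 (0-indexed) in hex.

U+1333B → 4-byte form F0 93 8C BB at offsets 0–3.
U+110D → 3-byte form E1 84 8D at offsets 4–6.
U+0285 → 2-byte form CA 85 at offsets 7–8.
U+43A7 → 3-byte form E4 8E A7 at offsets 9–11.
U+117D → 3-byte form E1 85 BD at offsets 12–14.
U+130C3 → 4-byte form F0 93 83 83 at offsets 15–18.
U+BCA7 → 3-byte form EB B2 A7 at offsets 19–21.
U+F979 → 3-byte form EF A5 B9 at offsets 22–24.
Offset 24 falls in char 8's range; it's byte 3 of EF A5 B9 = 0xB9.

0xB9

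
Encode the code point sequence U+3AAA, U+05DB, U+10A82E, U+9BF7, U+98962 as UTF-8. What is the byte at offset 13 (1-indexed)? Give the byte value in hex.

0xF2

1-indexed offset 13 is 0-indexed offset 12.
U+3AAA → 3-byte form E3 AA AA at offsets 0–2.
U+05DB → 2-byte form D7 9B at offsets 3–4.
U+10A82E → 4-byte form F4 8A A0 AE at offsets 5–8.
U+9BF7 → 3-byte form E9 AF B7 at offsets 9–11.
U+98962 → 4-byte form F2 98 A5 A2 at offsets 12–15.
Offset 12 falls in char 5's range; it's byte 1 of F2 98 A5 A2 = 0xF2.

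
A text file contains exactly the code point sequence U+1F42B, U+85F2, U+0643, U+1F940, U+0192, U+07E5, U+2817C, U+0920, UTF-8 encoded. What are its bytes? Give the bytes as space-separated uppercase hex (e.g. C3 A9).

F0 9F 90 AB E8 97 B2 D9 83 F0 9F A5 80 C6 92 DF A5 F0 A8 85 BC E0 A4 A0

U+1F42B: 4-byte form → F0 9F 90 AB.
U+85F2: 3-byte form → E8 97 B2.
U+0643: 2-byte form → D9 83.
U+1F940: 4-byte form → F0 9F A5 80.
U+0192: 2-byte form → C6 92.
U+07E5: 2-byte form → DF A5.
U+2817C: 4-byte form → F0 A8 85 BC.
U+0920: 3-byte form → E0 A4 A0.
Concatenated (24 bytes): F0 9F 90 AB E8 97 B2 D9 83 F0 9F A5 80 C6 92 DF A5 F0 A8 85 BC E0 A4 A0.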